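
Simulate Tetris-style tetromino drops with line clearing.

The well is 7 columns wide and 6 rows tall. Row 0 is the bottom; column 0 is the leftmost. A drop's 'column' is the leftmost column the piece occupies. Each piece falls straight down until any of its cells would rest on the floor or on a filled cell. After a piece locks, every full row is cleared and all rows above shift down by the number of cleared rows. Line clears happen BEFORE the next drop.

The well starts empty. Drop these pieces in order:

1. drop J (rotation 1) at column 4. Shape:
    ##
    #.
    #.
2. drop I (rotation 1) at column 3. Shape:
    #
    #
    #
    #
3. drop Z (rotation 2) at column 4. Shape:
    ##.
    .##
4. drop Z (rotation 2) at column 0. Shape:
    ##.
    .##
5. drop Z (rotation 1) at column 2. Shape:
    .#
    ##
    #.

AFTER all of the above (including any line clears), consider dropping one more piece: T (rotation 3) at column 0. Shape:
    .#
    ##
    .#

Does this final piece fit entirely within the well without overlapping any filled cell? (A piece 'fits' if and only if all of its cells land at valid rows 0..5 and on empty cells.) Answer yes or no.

Drop 1: J rot1 at col 4 lands with bottom-row=0; cleared 0 line(s) (total 0); column heights now [0 0 0 0 3 3 0], max=3
Drop 2: I rot1 at col 3 lands with bottom-row=0; cleared 0 line(s) (total 0); column heights now [0 0 0 4 3 3 0], max=4
Drop 3: Z rot2 at col 4 lands with bottom-row=3; cleared 0 line(s) (total 0); column heights now [0 0 0 4 5 5 4], max=5
Drop 4: Z rot2 at col 0 lands with bottom-row=0; cleared 0 line(s) (total 0); column heights now [2 2 1 4 5 5 4], max=5
Drop 5: Z rot1 at col 2 lands with bottom-row=3; cleared 0 line(s) (total 0); column heights now [2 2 5 6 5 5 4], max=6
Test piece T rot3 at col 0 (width 2): heights before test = [2 2 5 6 5 5 4]; fits = True

Answer: yes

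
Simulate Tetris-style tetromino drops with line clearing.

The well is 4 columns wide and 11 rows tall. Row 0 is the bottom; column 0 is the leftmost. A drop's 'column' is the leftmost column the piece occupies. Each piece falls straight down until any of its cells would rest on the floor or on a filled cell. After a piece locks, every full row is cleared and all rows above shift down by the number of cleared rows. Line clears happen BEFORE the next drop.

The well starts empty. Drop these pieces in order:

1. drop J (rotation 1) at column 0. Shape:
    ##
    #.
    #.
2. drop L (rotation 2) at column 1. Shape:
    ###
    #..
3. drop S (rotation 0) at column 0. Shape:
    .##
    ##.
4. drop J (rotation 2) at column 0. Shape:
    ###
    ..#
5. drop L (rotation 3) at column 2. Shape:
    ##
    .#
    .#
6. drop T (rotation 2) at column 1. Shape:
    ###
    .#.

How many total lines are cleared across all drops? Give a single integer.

Drop 1: J rot1 at col 0 lands with bottom-row=0; cleared 0 line(s) (total 0); column heights now [3 3 0 0], max=3
Drop 2: L rot2 at col 1 lands with bottom-row=3; cleared 0 line(s) (total 0); column heights now [3 5 5 5], max=5
Drop 3: S rot0 at col 0 lands with bottom-row=5; cleared 0 line(s) (total 0); column heights now [6 7 7 5], max=7
Drop 4: J rot2 at col 0 lands with bottom-row=7; cleared 0 line(s) (total 0); column heights now [9 9 9 5], max=9
Drop 5: L rot3 at col 2 lands with bottom-row=7; cleared 1 line(s) (total 1); column heights now [6 7 9 9], max=9
Drop 6: T rot2 at col 1 lands with bottom-row=9; cleared 0 line(s) (total 1); column heights now [6 11 11 11], max=11

Answer: 1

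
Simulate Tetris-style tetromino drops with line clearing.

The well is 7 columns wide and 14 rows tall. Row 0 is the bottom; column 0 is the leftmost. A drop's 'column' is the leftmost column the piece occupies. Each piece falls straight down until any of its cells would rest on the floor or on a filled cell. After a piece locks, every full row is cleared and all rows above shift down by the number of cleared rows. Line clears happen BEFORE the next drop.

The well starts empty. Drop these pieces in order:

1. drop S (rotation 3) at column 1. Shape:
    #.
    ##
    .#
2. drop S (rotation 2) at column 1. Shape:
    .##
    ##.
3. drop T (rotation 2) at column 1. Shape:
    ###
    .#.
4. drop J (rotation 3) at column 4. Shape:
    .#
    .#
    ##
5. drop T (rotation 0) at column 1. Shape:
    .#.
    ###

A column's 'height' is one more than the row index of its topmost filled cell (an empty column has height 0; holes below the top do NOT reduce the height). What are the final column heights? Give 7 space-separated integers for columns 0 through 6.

Drop 1: S rot3 at col 1 lands with bottom-row=0; cleared 0 line(s) (total 0); column heights now [0 3 2 0 0 0 0], max=3
Drop 2: S rot2 at col 1 lands with bottom-row=3; cleared 0 line(s) (total 0); column heights now [0 4 5 5 0 0 0], max=5
Drop 3: T rot2 at col 1 lands with bottom-row=5; cleared 0 line(s) (total 0); column heights now [0 7 7 7 0 0 0], max=7
Drop 4: J rot3 at col 4 lands with bottom-row=0; cleared 0 line(s) (total 0); column heights now [0 7 7 7 1 3 0], max=7
Drop 5: T rot0 at col 1 lands with bottom-row=7; cleared 0 line(s) (total 0); column heights now [0 8 9 8 1 3 0], max=9

Answer: 0 8 9 8 1 3 0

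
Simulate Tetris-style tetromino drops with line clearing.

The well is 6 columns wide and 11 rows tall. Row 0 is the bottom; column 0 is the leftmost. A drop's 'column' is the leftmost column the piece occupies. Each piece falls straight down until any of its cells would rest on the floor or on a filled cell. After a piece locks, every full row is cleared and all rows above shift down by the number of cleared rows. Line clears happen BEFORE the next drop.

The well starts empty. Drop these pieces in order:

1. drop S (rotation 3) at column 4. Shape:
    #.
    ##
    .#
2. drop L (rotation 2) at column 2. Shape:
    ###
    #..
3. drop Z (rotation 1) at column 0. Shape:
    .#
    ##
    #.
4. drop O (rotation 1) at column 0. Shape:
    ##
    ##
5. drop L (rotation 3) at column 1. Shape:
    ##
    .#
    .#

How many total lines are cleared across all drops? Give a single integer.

Answer: 0

Derivation:
Drop 1: S rot3 at col 4 lands with bottom-row=0; cleared 0 line(s) (total 0); column heights now [0 0 0 0 3 2], max=3
Drop 2: L rot2 at col 2 lands with bottom-row=2; cleared 0 line(s) (total 0); column heights now [0 0 4 4 4 2], max=4
Drop 3: Z rot1 at col 0 lands with bottom-row=0; cleared 0 line(s) (total 0); column heights now [2 3 4 4 4 2], max=4
Drop 4: O rot1 at col 0 lands with bottom-row=3; cleared 0 line(s) (total 0); column heights now [5 5 4 4 4 2], max=5
Drop 5: L rot3 at col 1 lands with bottom-row=4; cleared 0 line(s) (total 0); column heights now [5 7 7 4 4 2], max=7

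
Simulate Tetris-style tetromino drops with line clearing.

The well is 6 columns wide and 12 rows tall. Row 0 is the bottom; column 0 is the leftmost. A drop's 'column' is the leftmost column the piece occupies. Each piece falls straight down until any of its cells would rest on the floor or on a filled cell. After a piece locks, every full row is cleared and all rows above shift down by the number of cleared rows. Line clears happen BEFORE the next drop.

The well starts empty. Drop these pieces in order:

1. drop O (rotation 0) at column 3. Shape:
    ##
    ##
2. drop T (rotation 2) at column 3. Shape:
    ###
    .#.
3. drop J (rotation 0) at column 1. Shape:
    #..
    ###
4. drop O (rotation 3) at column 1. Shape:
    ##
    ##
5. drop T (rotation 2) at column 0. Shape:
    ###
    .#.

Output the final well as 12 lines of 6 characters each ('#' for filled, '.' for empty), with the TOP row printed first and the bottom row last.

Drop 1: O rot0 at col 3 lands with bottom-row=0; cleared 0 line(s) (total 0); column heights now [0 0 0 2 2 0], max=2
Drop 2: T rot2 at col 3 lands with bottom-row=2; cleared 0 line(s) (total 0); column heights now [0 0 0 4 4 4], max=4
Drop 3: J rot0 at col 1 lands with bottom-row=4; cleared 0 line(s) (total 0); column heights now [0 6 5 5 4 4], max=6
Drop 4: O rot3 at col 1 lands with bottom-row=6; cleared 0 line(s) (total 0); column heights now [0 8 8 5 4 4], max=8
Drop 5: T rot2 at col 0 lands with bottom-row=8; cleared 0 line(s) (total 0); column heights now [10 10 10 5 4 4], max=10

Answer: ......
......
###...
.#....
.##...
.##...
.#....
.###..
...###
....#.
...##.
...##.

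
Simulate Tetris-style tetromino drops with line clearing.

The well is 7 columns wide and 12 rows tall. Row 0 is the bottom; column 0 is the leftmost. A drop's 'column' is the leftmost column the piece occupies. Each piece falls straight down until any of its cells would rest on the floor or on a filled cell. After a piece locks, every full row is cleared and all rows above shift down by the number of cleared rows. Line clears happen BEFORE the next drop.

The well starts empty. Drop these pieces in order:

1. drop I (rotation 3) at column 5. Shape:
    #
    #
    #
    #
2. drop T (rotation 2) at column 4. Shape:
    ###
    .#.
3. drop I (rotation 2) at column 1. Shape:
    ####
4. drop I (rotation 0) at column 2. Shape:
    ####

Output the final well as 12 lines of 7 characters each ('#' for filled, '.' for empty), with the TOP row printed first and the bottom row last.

Drop 1: I rot3 at col 5 lands with bottom-row=0; cleared 0 line(s) (total 0); column heights now [0 0 0 0 0 4 0], max=4
Drop 2: T rot2 at col 4 lands with bottom-row=4; cleared 0 line(s) (total 0); column heights now [0 0 0 0 6 6 6], max=6
Drop 3: I rot2 at col 1 lands with bottom-row=6; cleared 0 line(s) (total 0); column heights now [0 7 7 7 7 6 6], max=7
Drop 4: I rot0 at col 2 lands with bottom-row=7; cleared 0 line(s) (total 0); column heights now [0 7 8 8 8 8 6], max=8

Answer: .......
.......
.......
.......
..####.
.####..
....###
.....#.
.....#.
.....#.
.....#.
.....#.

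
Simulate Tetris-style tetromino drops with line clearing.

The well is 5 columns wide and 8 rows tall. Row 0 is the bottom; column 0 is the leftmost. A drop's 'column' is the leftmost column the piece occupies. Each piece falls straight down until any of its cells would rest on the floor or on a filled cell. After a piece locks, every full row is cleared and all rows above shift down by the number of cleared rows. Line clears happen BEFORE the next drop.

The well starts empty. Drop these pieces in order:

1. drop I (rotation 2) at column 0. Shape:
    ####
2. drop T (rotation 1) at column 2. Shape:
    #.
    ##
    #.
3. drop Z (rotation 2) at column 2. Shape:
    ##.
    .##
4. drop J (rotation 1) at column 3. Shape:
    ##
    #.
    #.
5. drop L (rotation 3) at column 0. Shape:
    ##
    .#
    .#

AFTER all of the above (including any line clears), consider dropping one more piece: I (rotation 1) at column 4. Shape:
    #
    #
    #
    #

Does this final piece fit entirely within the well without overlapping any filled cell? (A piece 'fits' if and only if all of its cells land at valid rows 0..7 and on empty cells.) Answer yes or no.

Answer: no

Derivation:
Drop 1: I rot2 at col 0 lands with bottom-row=0; cleared 0 line(s) (total 0); column heights now [1 1 1 1 0], max=1
Drop 2: T rot1 at col 2 lands with bottom-row=1; cleared 0 line(s) (total 0); column heights now [1 1 4 3 0], max=4
Drop 3: Z rot2 at col 2 lands with bottom-row=3; cleared 0 line(s) (total 0); column heights now [1 1 5 5 4], max=5
Drop 4: J rot1 at col 3 lands with bottom-row=5; cleared 0 line(s) (total 0); column heights now [1 1 5 8 8], max=8
Drop 5: L rot3 at col 0 lands with bottom-row=1; cleared 1 line(s) (total 1); column heights now [1 3 4 7 7], max=7
Test piece I rot1 at col 4 (width 1): heights before test = [1 3 4 7 7]; fits = False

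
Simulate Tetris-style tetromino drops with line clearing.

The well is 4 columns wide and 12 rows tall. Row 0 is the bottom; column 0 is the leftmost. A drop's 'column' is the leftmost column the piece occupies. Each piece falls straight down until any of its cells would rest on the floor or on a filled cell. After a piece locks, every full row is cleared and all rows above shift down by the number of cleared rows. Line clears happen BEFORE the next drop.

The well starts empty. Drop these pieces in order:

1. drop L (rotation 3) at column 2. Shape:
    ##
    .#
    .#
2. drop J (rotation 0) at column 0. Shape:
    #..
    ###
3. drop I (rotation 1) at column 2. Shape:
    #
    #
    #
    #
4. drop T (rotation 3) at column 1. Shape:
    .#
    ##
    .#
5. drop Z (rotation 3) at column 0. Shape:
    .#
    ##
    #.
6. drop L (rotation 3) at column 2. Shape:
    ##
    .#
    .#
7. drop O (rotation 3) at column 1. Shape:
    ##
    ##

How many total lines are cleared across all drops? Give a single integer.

Drop 1: L rot3 at col 2 lands with bottom-row=0; cleared 0 line(s) (total 0); column heights now [0 0 3 3], max=3
Drop 2: J rot0 at col 0 lands with bottom-row=3; cleared 0 line(s) (total 0); column heights now [5 4 4 3], max=5
Drop 3: I rot1 at col 2 lands with bottom-row=4; cleared 0 line(s) (total 0); column heights now [5 4 8 3], max=8
Drop 4: T rot3 at col 1 lands with bottom-row=8; cleared 0 line(s) (total 0); column heights now [5 10 11 3], max=11
Drop 5: Z rot3 at col 0 lands with bottom-row=9; cleared 0 line(s) (total 0); column heights now [11 12 11 3], max=12
Drop 6: L rot3 at col 2 lands with bottom-row=9; cleared 2 line(s) (total 2); column heights now [5 10 10 10], max=10
Drop 7: O rot3 at col 1 lands with bottom-row=10; cleared 0 line(s) (total 2); column heights now [5 12 12 10], max=12

Answer: 2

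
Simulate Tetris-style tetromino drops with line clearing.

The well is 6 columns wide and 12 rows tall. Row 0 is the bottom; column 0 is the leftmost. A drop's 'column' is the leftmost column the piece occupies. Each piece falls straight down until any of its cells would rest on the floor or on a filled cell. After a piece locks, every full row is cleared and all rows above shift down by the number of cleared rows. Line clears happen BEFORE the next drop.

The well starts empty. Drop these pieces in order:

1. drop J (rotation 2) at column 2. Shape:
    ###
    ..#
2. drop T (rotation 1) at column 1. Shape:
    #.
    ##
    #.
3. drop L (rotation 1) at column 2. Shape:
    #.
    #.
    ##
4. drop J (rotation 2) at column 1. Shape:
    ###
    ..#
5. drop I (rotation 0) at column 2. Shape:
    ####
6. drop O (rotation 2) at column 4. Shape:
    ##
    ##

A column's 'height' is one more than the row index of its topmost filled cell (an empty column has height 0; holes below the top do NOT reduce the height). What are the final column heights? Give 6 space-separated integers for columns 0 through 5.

Drop 1: J rot2 at col 2 lands with bottom-row=0; cleared 0 line(s) (total 0); column heights now [0 0 2 2 2 0], max=2
Drop 2: T rot1 at col 1 lands with bottom-row=1; cleared 0 line(s) (total 0); column heights now [0 4 3 2 2 0], max=4
Drop 3: L rot1 at col 2 lands with bottom-row=3; cleared 0 line(s) (total 0); column heights now [0 4 6 4 2 0], max=6
Drop 4: J rot2 at col 1 lands with bottom-row=5; cleared 0 line(s) (total 0); column heights now [0 7 7 7 2 0], max=7
Drop 5: I rot0 at col 2 lands with bottom-row=7; cleared 0 line(s) (total 0); column heights now [0 7 8 8 8 8], max=8
Drop 6: O rot2 at col 4 lands with bottom-row=8; cleared 0 line(s) (total 0); column heights now [0 7 8 8 10 10], max=10

Answer: 0 7 8 8 10 10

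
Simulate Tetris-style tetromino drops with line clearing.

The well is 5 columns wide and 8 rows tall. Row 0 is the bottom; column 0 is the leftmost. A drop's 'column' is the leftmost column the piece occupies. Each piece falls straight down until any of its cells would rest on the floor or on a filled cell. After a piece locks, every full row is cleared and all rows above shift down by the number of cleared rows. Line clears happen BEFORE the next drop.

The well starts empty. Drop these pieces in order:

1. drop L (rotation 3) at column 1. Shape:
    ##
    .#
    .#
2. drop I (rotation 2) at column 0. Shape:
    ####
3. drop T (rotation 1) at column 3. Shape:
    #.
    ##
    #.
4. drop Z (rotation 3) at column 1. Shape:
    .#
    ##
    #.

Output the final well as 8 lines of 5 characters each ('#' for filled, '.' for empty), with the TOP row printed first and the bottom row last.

Answer: .....
..##.
.####
.#.#.
####.
.##..
..#..
..#..

Derivation:
Drop 1: L rot3 at col 1 lands with bottom-row=0; cleared 0 line(s) (total 0); column heights now [0 3 3 0 0], max=3
Drop 2: I rot2 at col 0 lands with bottom-row=3; cleared 0 line(s) (total 0); column heights now [4 4 4 4 0], max=4
Drop 3: T rot1 at col 3 lands with bottom-row=4; cleared 0 line(s) (total 0); column heights now [4 4 4 7 6], max=7
Drop 4: Z rot3 at col 1 lands with bottom-row=4; cleared 0 line(s) (total 0); column heights now [4 6 7 7 6], max=7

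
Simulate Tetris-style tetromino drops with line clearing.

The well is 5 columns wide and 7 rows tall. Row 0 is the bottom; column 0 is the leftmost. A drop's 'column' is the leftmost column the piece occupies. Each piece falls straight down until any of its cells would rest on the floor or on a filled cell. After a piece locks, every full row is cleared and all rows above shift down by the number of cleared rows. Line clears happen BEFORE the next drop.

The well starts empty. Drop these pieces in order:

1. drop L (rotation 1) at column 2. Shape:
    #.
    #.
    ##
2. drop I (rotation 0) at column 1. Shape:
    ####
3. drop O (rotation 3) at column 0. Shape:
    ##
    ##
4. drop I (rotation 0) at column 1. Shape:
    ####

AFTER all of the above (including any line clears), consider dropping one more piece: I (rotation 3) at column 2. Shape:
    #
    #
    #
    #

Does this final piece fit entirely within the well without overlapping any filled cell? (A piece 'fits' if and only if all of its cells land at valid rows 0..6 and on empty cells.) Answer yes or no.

Drop 1: L rot1 at col 2 lands with bottom-row=0; cleared 0 line(s) (total 0); column heights now [0 0 3 1 0], max=3
Drop 2: I rot0 at col 1 lands with bottom-row=3; cleared 0 line(s) (total 0); column heights now [0 4 4 4 4], max=4
Drop 3: O rot3 at col 0 lands with bottom-row=4; cleared 0 line(s) (total 0); column heights now [6 6 4 4 4], max=6
Drop 4: I rot0 at col 1 lands with bottom-row=6; cleared 0 line(s) (total 0); column heights now [6 7 7 7 7], max=7
Test piece I rot3 at col 2 (width 1): heights before test = [6 7 7 7 7]; fits = False

Answer: no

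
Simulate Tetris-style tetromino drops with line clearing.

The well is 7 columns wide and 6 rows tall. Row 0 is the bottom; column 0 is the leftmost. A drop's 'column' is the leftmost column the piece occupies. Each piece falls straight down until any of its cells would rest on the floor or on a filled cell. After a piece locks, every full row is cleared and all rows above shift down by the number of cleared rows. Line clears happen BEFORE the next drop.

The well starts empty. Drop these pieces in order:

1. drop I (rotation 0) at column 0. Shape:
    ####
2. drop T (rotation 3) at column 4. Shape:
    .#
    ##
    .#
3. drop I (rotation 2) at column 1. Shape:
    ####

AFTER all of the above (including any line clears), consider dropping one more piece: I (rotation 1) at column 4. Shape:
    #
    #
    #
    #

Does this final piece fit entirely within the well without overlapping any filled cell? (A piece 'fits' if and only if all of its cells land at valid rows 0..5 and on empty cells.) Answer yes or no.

Answer: no

Derivation:
Drop 1: I rot0 at col 0 lands with bottom-row=0; cleared 0 line(s) (total 0); column heights now [1 1 1 1 0 0 0], max=1
Drop 2: T rot3 at col 4 lands with bottom-row=0; cleared 0 line(s) (total 0); column heights now [1 1 1 1 2 3 0], max=3
Drop 3: I rot2 at col 1 lands with bottom-row=2; cleared 0 line(s) (total 0); column heights now [1 3 3 3 3 3 0], max=3
Test piece I rot1 at col 4 (width 1): heights before test = [1 3 3 3 3 3 0]; fits = False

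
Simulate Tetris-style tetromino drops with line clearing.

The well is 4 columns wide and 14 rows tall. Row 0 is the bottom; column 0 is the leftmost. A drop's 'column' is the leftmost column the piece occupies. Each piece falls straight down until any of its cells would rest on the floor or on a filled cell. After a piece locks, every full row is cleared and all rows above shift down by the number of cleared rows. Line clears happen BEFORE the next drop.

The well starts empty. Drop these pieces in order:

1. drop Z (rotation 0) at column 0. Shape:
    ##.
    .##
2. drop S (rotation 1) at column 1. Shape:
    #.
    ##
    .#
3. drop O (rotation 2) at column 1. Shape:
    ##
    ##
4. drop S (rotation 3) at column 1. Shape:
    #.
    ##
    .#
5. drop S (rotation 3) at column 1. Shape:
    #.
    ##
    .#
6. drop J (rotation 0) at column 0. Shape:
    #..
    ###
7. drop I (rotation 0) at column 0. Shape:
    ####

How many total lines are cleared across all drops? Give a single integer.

Drop 1: Z rot0 at col 0 lands with bottom-row=0; cleared 0 line(s) (total 0); column heights now [2 2 1 0], max=2
Drop 2: S rot1 at col 1 lands with bottom-row=1; cleared 0 line(s) (total 0); column heights now [2 4 3 0], max=4
Drop 3: O rot2 at col 1 lands with bottom-row=4; cleared 0 line(s) (total 0); column heights now [2 6 6 0], max=6
Drop 4: S rot3 at col 1 lands with bottom-row=6; cleared 0 line(s) (total 0); column heights now [2 9 8 0], max=9
Drop 5: S rot3 at col 1 lands with bottom-row=8; cleared 0 line(s) (total 0); column heights now [2 11 10 0], max=11
Drop 6: J rot0 at col 0 lands with bottom-row=11; cleared 0 line(s) (total 0); column heights now [13 12 12 0], max=13
Drop 7: I rot0 at col 0 lands with bottom-row=13; cleared 1 line(s) (total 1); column heights now [13 12 12 0], max=13

Answer: 1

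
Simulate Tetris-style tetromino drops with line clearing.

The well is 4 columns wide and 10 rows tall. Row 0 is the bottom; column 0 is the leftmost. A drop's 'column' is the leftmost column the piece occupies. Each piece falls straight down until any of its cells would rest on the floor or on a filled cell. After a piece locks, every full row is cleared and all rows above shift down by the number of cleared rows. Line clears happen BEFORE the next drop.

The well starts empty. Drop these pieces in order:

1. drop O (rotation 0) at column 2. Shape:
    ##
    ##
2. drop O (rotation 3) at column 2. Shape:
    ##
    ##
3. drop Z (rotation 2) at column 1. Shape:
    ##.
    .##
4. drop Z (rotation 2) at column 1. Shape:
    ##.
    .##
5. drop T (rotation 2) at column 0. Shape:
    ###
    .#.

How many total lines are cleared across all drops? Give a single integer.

Answer: 0

Derivation:
Drop 1: O rot0 at col 2 lands with bottom-row=0; cleared 0 line(s) (total 0); column heights now [0 0 2 2], max=2
Drop 2: O rot3 at col 2 lands with bottom-row=2; cleared 0 line(s) (total 0); column heights now [0 0 4 4], max=4
Drop 3: Z rot2 at col 1 lands with bottom-row=4; cleared 0 line(s) (total 0); column heights now [0 6 6 5], max=6
Drop 4: Z rot2 at col 1 lands with bottom-row=6; cleared 0 line(s) (total 0); column heights now [0 8 8 7], max=8
Drop 5: T rot2 at col 0 lands with bottom-row=8; cleared 0 line(s) (total 0); column heights now [10 10 10 7], max=10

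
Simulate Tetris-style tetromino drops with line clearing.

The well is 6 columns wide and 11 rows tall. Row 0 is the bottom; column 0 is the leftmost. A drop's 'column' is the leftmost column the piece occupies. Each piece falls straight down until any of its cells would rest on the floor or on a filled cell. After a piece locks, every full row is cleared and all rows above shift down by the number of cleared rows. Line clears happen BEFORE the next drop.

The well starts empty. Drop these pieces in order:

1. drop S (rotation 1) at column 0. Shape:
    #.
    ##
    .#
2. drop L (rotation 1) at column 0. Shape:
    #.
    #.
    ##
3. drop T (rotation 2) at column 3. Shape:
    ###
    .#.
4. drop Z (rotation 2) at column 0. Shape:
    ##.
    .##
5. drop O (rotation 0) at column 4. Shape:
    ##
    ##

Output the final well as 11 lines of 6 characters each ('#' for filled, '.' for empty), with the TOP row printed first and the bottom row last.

Answer: ......
......
......
......
##....
###...
#.....
##..##
#...##
##.###
.#..#.

Derivation:
Drop 1: S rot1 at col 0 lands with bottom-row=0; cleared 0 line(s) (total 0); column heights now [3 2 0 0 0 0], max=3
Drop 2: L rot1 at col 0 lands with bottom-row=3; cleared 0 line(s) (total 0); column heights now [6 4 0 0 0 0], max=6
Drop 3: T rot2 at col 3 lands with bottom-row=0; cleared 0 line(s) (total 0); column heights now [6 4 0 2 2 2], max=6
Drop 4: Z rot2 at col 0 lands with bottom-row=5; cleared 0 line(s) (total 0); column heights now [7 7 6 2 2 2], max=7
Drop 5: O rot0 at col 4 lands with bottom-row=2; cleared 0 line(s) (total 0); column heights now [7 7 6 2 4 4], max=7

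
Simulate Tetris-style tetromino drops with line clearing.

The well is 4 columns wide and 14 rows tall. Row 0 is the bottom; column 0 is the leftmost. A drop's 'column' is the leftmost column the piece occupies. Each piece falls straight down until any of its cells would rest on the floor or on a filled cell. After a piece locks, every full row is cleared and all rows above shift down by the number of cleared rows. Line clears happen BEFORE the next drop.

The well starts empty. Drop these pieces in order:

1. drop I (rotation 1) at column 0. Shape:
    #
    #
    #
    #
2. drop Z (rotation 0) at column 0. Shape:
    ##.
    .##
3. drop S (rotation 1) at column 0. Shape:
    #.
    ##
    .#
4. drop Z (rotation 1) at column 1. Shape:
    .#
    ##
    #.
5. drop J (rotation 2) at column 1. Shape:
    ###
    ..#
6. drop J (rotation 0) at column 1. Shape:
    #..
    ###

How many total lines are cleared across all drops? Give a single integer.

Drop 1: I rot1 at col 0 lands with bottom-row=0; cleared 0 line(s) (total 0); column heights now [4 0 0 0], max=4
Drop 2: Z rot0 at col 0 lands with bottom-row=3; cleared 0 line(s) (total 0); column heights now [5 5 4 0], max=5
Drop 3: S rot1 at col 0 lands with bottom-row=5; cleared 0 line(s) (total 0); column heights now [8 7 4 0], max=8
Drop 4: Z rot1 at col 1 lands with bottom-row=7; cleared 0 line(s) (total 0); column heights now [8 9 10 0], max=10
Drop 5: J rot2 at col 1 lands with bottom-row=9; cleared 0 line(s) (total 0); column heights now [8 11 11 11], max=11
Drop 6: J rot0 at col 1 lands with bottom-row=11; cleared 0 line(s) (total 0); column heights now [8 13 12 12], max=13

Answer: 0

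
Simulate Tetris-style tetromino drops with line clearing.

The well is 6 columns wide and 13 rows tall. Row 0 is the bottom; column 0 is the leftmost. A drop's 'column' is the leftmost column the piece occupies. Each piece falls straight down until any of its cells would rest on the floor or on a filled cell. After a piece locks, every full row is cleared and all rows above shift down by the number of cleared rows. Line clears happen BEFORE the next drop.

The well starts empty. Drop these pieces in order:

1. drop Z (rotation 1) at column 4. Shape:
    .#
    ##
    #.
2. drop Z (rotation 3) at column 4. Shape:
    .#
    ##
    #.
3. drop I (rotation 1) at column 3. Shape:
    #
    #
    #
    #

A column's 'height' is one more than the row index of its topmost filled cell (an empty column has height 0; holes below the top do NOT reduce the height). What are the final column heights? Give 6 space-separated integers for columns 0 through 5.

Answer: 0 0 0 4 4 5

Derivation:
Drop 1: Z rot1 at col 4 lands with bottom-row=0; cleared 0 line(s) (total 0); column heights now [0 0 0 0 2 3], max=3
Drop 2: Z rot3 at col 4 lands with bottom-row=2; cleared 0 line(s) (total 0); column heights now [0 0 0 0 4 5], max=5
Drop 3: I rot1 at col 3 lands with bottom-row=0; cleared 0 line(s) (total 0); column heights now [0 0 0 4 4 5], max=5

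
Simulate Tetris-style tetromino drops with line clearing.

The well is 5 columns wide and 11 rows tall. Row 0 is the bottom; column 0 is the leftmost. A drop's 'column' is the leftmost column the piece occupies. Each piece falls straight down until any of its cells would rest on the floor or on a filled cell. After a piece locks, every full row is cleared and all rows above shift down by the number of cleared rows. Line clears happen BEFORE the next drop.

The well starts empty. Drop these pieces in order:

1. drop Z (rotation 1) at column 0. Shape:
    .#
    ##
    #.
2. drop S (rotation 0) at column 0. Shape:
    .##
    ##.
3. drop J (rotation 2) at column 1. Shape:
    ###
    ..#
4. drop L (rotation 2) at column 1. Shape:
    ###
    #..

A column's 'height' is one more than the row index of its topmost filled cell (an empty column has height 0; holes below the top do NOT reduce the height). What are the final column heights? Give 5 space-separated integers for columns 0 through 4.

Answer: 4 8 8 8 0

Derivation:
Drop 1: Z rot1 at col 0 lands with bottom-row=0; cleared 0 line(s) (total 0); column heights now [2 3 0 0 0], max=3
Drop 2: S rot0 at col 0 lands with bottom-row=3; cleared 0 line(s) (total 0); column heights now [4 5 5 0 0], max=5
Drop 3: J rot2 at col 1 lands with bottom-row=4; cleared 0 line(s) (total 0); column heights now [4 6 6 6 0], max=6
Drop 4: L rot2 at col 1 lands with bottom-row=6; cleared 0 line(s) (total 0); column heights now [4 8 8 8 0], max=8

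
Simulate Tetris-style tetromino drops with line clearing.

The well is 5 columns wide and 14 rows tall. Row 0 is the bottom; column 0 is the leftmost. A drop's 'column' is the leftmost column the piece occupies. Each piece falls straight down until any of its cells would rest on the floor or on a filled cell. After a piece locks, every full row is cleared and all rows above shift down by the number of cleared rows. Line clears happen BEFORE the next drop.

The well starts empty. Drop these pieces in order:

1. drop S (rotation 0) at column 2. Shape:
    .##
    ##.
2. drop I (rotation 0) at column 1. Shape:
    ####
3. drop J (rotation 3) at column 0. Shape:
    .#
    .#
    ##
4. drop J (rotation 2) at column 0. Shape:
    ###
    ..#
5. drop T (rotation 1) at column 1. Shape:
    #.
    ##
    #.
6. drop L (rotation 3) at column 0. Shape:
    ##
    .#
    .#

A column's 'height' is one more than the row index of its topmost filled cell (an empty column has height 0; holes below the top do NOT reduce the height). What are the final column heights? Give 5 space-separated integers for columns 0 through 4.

Drop 1: S rot0 at col 2 lands with bottom-row=0; cleared 0 line(s) (total 0); column heights now [0 0 1 2 2], max=2
Drop 2: I rot0 at col 1 lands with bottom-row=2; cleared 0 line(s) (total 0); column heights now [0 3 3 3 3], max=3
Drop 3: J rot3 at col 0 lands with bottom-row=3; cleared 0 line(s) (total 0); column heights now [4 6 3 3 3], max=6
Drop 4: J rot2 at col 0 lands with bottom-row=5; cleared 0 line(s) (total 0); column heights now [7 7 7 3 3], max=7
Drop 5: T rot1 at col 1 lands with bottom-row=7; cleared 0 line(s) (total 0); column heights now [7 10 9 3 3], max=10
Drop 6: L rot3 at col 0 lands with bottom-row=10; cleared 0 line(s) (total 0); column heights now [13 13 9 3 3], max=13

Answer: 13 13 9 3 3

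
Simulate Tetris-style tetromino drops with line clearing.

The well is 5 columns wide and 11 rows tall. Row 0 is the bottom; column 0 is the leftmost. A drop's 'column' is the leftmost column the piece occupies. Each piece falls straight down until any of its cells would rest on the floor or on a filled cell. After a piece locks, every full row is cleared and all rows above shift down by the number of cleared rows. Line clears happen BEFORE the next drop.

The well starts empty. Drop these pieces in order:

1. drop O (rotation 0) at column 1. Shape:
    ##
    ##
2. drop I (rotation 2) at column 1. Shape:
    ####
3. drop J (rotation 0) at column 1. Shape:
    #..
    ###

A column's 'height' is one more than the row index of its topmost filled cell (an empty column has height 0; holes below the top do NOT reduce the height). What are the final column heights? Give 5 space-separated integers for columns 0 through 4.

Answer: 0 5 4 4 3

Derivation:
Drop 1: O rot0 at col 1 lands with bottom-row=0; cleared 0 line(s) (total 0); column heights now [0 2 2 0 0], max=2
Drop 2: I rot2 at col 1 lands with bottom-row=2; cleared 0 line(s) (total 0); column heights now [0 3 3 3 3], max=3
Drop 3: J rot0 at col 1 lands with bottom-row=3; cleared 0 line(s) (total 0); column heights now [0 5 4 4 3], max=5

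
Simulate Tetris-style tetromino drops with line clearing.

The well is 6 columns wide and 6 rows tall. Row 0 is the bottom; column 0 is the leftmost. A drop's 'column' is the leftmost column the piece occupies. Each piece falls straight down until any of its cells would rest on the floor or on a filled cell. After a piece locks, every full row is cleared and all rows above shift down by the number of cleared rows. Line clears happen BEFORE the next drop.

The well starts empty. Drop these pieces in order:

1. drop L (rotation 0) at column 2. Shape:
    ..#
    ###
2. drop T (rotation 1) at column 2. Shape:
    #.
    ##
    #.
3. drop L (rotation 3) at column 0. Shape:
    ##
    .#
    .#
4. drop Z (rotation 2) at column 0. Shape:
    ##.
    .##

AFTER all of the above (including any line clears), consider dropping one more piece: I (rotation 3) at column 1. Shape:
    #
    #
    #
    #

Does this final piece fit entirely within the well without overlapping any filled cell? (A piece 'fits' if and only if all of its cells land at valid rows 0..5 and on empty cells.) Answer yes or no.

Drop 1: L rot0 at col 2 lands with bottom-row=0; cleared 0 line(s) (total 0); column heights now [0 0 1 1 2 0], max=2
Drop 2: T rot1 at col 2 lands with bottom-row=1; cleared 0 line(s) (total 0); column heights now [0 0 4 3 2 0], max=4
Drop 3: L rot3 at col 0 lands with bottom-row=0; cleared 0 line(s) (total 0); column heights now [3 3 4 3 2 0], max=4
Drop 4: Z rot2 at col 0 lands with bottom-row=4; cleared 0 line(s) (total 0); column heights now [6 6 5 3 2 0], max=6
Test piece I rot3 at col 1 (width 1): heights before test = [6 6 5 3 2 0]; fits = False

Answer: no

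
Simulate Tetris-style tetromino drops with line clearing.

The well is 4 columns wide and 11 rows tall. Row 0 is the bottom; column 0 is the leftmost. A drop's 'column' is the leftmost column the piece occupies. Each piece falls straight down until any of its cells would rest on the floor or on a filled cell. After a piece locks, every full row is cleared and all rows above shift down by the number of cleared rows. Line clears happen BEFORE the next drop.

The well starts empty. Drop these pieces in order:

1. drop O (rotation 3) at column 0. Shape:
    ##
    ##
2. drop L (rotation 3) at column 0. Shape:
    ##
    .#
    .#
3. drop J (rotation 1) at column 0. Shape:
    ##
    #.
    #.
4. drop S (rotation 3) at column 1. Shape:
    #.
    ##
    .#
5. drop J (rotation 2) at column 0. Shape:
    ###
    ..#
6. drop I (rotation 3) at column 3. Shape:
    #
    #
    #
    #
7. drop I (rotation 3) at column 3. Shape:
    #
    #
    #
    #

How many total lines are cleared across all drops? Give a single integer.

Answer: 1

Derivation:
Drop 1: O rot3 at col 0 lands with bottom-row=0; cleared 0 line(s) (total 0); column heights now [2 2 0 0], max=2
Drop 2: L rot3 at col 0 lands with bottom-row=2; cleared 0 line(s) (total 0); column heights now [5 5 0 0], max=5
Drop 3: J rot1 at col 0 lands with bottom-row=5; cleared 0 line(s) (total 0); column heights now [8 8 0 0], max=8
Drop 4: S rot3 at col 1 lands with bottom-row=7; cleared 0 line(s) (total 0); column heights now [8 10 9 0], max=10
Drop 5: J rot2 at col 0 lands with bottom-row=9; cleared 0 line(s) (total 0); column heights now [11 11 11 0], max=11
Drop 6: I rot3 at col 3 lands with bottom-row=0; cleared 0 line(s) (total 0); column heights now [11 11 11 4], max=11
Drop 7: I rot3 at col 3 lands with bottom-row=4; cleared 1 line(s) (total 1); column heights now [10 10 10 7], max=10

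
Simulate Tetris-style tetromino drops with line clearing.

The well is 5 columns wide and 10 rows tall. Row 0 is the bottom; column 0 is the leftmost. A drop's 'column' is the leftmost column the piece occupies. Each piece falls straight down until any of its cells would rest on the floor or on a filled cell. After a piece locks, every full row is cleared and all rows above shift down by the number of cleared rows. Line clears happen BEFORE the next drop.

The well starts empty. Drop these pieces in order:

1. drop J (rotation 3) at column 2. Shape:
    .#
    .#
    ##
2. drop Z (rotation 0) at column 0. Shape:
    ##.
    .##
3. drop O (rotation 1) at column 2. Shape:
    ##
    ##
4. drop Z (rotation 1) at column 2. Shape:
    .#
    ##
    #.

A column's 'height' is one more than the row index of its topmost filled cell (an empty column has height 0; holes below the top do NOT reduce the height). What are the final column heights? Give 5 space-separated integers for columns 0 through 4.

Answer: 3 3 7 8 0

Derivation:
Drop 1: J rot3 at col 2 lands with bottom-row=0; cleared 0 line(s) (total 0); column heights now [0 0 1 3 0], max=3
Drop 2: Z rot0 at col 0 lands with bottom-row=1; cleared 0 line(s) (total 0); column heights now [3 3 2 3 0], max=3
Drop 3: O rot1 at col 2 lands with bottom-row=3; cleared 0 line(s) (total 0); column heights now [3 3 5 5 0], max=5
Drop 4: Z rot1 at col 2 lands with bottom-row=5; cleared 0 line(s) (total 0); column heights now [3 3 7 8 0], max=8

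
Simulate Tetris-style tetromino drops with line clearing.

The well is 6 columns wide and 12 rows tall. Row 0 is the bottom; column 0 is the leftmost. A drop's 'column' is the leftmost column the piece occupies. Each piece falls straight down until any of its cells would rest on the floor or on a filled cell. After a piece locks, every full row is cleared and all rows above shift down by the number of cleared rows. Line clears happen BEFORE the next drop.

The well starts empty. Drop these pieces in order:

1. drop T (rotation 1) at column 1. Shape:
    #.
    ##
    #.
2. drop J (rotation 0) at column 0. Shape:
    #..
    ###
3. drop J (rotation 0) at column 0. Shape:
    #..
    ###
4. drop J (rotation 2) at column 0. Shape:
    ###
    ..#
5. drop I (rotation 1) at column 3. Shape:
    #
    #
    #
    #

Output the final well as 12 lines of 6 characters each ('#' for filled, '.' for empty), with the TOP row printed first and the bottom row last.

Drop 1: T rot1 at col 1 lands with bottom-row=0; cleared 0 line(s) (total 0); column heights now [0 3 2 0 0 0], max=3
Drop 2: J rot0 at col 0 lands with bottom-row=3; cleared 0 line(s) (total 0); column heights now [5 4 4 0 0 0], max=5
Drop 3: J rot0 at col 0 lands with bottom-row=5; cleared 0 line(s) (total 0); column heights now [7 6 6 0 0 0], max=7
Drop 4: J rot2 at col 0 lands with bottom-row=6; cleared 0 line(s) (total 0); column heights now [8 8 8 0 0 0], max=8
Drop 5: I rot1 at col 3 lands with bottom-row=0; cleared 0 line(s) (total 0); column heights now [8 8 8 4 0 0], max=8

Answer: ......
......
......
......
###...
#.#...
###...
#.....
####..
.#.#..
.###..
.#.#..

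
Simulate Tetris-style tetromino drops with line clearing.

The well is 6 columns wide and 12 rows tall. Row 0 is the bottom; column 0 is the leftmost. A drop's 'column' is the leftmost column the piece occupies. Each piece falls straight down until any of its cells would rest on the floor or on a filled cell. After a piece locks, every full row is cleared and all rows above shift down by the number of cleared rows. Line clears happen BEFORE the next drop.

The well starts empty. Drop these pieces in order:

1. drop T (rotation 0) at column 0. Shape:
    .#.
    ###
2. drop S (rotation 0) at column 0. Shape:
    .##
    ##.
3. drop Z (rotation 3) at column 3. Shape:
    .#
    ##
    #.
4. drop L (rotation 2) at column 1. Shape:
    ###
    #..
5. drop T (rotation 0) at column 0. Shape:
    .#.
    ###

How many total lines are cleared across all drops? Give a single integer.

Drop 1: T rot0 at col 0 lands with bottom-row=0; cleared 0 line(s) (total 0); column heights now [1 2 1 0 0 0], max=2
Drop 2: S rot0 at col 0 lands with bottom-row=2; cleared 0 line(s) (total 0); column heights now [3 4 4 0 0 0], max=4
Drop 3: Z rot3 at col 3 lands with bottom-row=0; cleared 0 line(s) (total 0); column heights now [3 4 4 2 3 0], max=4
Drop 4: L rot2 at col 1 lands with bottom-row=4; cleared 0 line(s) (total 0); column heights now [3 6 6 6 3 0], max=6
Drop 5: T rot0 at col 0 lands with bottom-row=6; cleared 0 line(s) (total 0); column heights now [7 8 7 6 3 0], max=8

Answer: 0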